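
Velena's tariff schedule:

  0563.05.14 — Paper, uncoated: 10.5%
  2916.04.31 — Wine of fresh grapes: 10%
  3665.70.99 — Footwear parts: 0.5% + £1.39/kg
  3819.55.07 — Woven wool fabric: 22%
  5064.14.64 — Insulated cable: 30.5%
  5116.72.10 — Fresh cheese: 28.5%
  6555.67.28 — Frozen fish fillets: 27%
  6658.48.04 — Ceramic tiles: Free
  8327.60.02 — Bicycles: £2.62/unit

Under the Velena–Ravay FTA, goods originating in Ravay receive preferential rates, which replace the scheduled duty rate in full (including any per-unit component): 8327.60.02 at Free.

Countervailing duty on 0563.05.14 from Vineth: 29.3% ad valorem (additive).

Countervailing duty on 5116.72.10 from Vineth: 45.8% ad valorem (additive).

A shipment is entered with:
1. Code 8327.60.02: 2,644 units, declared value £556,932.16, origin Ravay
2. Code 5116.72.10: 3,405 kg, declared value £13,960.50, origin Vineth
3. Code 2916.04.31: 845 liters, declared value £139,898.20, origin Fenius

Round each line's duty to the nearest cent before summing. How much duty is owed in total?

Line 1 (8327.60.02, Ravay, 2,644 units, £556,932.16):
Base rate for 8327.60.02 is £2.62/unit.
Origin Ravay qualifies under the Velena–Ravay agreement and 8327.60.02 is covered: preferential rate Free applies instead.
Duty = £556,932.16 × 0% = £0.00.
Line 2 (5116.72.10, Vineth, 3,405 kg, £13,960.50):
Base rate for 5116.72.10 is 28.5%.
Additional duty on 5116.72.10 from Vineth: +45.8%. Applied ad valorem rate: 28.5% + 45.8% = 74.3%.
Duty = £13,960.50 × 74.3% = £10,372.65.
Line 3 (2916.04.31, Fenius, 845 liters, £139,898.20):
Base rate for 2916.04.31 is 10%.
Duty = £139,898.20 × 10% = £13,989.82.
Total = £0.00 + £10,372.65 + £13,989.82 = £24,362.47.

£24,362.47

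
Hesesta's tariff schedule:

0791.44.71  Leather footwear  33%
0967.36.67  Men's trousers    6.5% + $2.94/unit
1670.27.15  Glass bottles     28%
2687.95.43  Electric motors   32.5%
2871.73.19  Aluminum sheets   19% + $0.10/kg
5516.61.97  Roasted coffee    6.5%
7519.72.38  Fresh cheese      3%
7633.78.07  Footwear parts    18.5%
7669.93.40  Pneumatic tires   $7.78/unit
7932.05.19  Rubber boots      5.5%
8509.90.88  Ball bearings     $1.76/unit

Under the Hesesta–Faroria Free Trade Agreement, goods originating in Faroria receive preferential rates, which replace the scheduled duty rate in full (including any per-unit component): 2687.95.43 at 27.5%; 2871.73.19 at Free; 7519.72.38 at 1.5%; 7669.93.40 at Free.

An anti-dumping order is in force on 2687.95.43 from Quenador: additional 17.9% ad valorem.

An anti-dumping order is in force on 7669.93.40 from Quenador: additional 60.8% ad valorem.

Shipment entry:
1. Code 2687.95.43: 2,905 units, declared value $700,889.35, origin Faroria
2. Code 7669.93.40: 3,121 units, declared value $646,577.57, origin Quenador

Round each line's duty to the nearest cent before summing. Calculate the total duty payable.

Line 1 (2687.95.43, Faroria, 2,905 units, $700,889.35):
Base rate for 2687.95.43 is 32.5%.
Origin Faroria qualifies under the Hesesta–Faroria agreement and 2687.95.43 is covered: preferential rate 27.5% applies instead.
The additional-duty order on 2687.95.43 targets Quenador, not Faroria; it does not apply.
Duty = $700,889.35 × 27.5% = $192,744.57.
Line 2 (7669.93.40, Quenador, 3,121 units, $646,577.57):
Base rate for 7669.93.40 is $7.78/unit.
7669.93.40 has an FTA preferential rate, but origin Quenador is not Faroria; base rate stands.
Additional duty on 7669.93.40 from Quenador: +60.8% ad valorem. Applied ad valorem rate = 60.8%.
Duty = $646,577.57 × 60.8% + 3,121 × $7.78 = $417,400.54.
Total = $192,744.57 + $417,400.54 = $610,145.11.

$610,145.11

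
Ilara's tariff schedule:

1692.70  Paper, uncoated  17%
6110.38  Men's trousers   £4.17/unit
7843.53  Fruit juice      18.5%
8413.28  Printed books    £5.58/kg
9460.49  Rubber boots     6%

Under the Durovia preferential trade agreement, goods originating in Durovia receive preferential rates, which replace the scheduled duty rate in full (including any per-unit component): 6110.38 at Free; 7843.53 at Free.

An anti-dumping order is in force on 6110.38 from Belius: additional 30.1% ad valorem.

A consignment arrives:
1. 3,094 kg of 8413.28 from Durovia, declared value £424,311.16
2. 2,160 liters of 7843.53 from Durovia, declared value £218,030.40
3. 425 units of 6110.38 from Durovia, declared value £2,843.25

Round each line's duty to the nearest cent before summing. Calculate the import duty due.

Line 1 (8413.28, Durovia, 3,094 kg, £424,311.16):
Base rate for 8413.28 is £5.58/kg.
Origin Durovia is the FTA partner but 8413.28 is not on the preference list; base rate stands.
Duty = 3,094 × £5.58 = £17,264.52.
Line 2 (7843.53, Durovia, 2,160 liters, £218,030.40):
Base rate for 7843.53 is 18.5%.
Origin Durovia qualifies under the Ilara–Durovia agreement and 7843.53 is covered: preferential rate Free applies instead.
Duty = £218,030.40 × 0% = £0.00.
Line 3 (6110.38, Durovia, 425 units, £2,843.25):
Base rate for 6110.38 is £4.17/unit.
Origin Durovia qualifies under the Ilara–Durovia agreement and 6110.38 is covered: preferential rate Free applies instead.
The additional-duty order on 6110.38 targets Belius, not Durovia; it does not apply.
Duty = £2,843.25 × 0% = £0.00.
Total = £17,264.52 + £0.00 + £0.00 = £17,264.52.

£17,264.52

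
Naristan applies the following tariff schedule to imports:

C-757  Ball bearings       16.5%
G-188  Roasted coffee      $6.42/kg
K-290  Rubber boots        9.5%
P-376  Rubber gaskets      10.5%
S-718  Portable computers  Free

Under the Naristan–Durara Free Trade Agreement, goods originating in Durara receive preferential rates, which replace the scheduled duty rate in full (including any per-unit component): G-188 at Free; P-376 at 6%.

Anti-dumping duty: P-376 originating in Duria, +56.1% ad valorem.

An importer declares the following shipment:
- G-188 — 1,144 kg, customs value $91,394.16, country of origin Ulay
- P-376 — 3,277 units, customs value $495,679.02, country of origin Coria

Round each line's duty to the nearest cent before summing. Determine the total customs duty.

$59,390.78

Line 1 (G-188, Ulay, 1,144 kg, $91,394.16):
Base rate for G-188 is $6.42/kg.
G-188 has an FTA preferential rate, but origin Ulay is not Durara; base rate stands.
Duty = 1,144 × $6.42 = $7,344.48.
Line 2 (P-376, Coria, 3,277 units, $495,679.02):
Base rate for P-376 is 10.5%.
P-376 has an FTA preferential rate, but origin Coria is not Durara; base rate stands.
The additional-duty order on P-376 targets Duria, not Coria; it does not apply.
Duty = $495,679.02 × 10.5% = $52,046.30.
Total = $7,344.48 + $52,046.30 = $59,390.78.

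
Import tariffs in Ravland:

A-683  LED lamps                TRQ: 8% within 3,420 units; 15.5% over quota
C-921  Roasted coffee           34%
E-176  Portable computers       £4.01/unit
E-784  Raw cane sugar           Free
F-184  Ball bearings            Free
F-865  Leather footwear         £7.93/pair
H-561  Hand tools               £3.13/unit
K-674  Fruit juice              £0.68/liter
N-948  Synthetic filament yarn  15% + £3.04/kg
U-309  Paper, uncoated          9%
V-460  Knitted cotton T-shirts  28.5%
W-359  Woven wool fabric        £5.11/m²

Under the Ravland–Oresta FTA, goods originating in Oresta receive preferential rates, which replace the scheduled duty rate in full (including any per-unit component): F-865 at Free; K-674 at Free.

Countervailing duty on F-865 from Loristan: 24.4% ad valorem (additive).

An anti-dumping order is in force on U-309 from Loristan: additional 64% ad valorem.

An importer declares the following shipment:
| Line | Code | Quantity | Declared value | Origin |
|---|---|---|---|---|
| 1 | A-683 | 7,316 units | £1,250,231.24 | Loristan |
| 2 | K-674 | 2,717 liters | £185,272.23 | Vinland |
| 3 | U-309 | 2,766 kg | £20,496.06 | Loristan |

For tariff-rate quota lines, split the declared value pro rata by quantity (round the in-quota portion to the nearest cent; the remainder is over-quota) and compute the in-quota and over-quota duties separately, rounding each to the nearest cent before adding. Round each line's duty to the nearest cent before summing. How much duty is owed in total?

£166,762.23

Line 1 (A-683, Loristan, 7,316 units, £1,250,231.24):
Code A-683 is under a tariff-rate quota (threshold 3,420 units). In-quota: 3,420 units at 8%; over-quota: 3,896 units at 15.5%.
Pro-rata value split: in-quota = £1,250,231.24 × 3,420/7,316 = £584,443.80; over-quota = £1,250,231.24 − £584,443.80 = £665,787.44.
In-quota duty = £584,443.80 × 8% = £46,755.50. Over-quota duty = £665,787.44 × 15.5% = £103,197.05.
Line duty = £46,755.50 + £103,197.05 = £149,952.55.
Line 2 (K-674, Vinland, 2,717 liters, £185,272.23):
Base rate for K-674 is £0.68/liter.
K-674 has an FTA preferential rate, but origin Vinland is not Oresta; base rate stands.
Duty = 2,717 × £0.68 = £1,847.56.
Line 3 (U-309, Loristan, 2,766 kg, £20,496.06):
Base rate for U-309 is 9%.
Additional duty on U-309 from Loristan: +64%. Applied ad valorem rate: 9% + 64% = 73%.
Duty = £20,496.06 × 73% = £14,962.12.
Total = £149,952.55 + £1,847.56 + £14,962.12 = £166,762.23.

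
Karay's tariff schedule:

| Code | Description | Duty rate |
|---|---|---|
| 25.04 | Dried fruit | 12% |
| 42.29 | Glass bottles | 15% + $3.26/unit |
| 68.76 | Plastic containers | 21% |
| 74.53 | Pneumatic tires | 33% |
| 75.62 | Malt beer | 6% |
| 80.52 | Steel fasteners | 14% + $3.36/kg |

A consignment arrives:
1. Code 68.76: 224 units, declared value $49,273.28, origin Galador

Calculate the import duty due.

Line 1 (68.76, Galador, 224 units, $49,273.28):
Base rate for 68.76 is 21%.
Duty = $49,273.28 × 21% = $10,347.39.

$10,347.39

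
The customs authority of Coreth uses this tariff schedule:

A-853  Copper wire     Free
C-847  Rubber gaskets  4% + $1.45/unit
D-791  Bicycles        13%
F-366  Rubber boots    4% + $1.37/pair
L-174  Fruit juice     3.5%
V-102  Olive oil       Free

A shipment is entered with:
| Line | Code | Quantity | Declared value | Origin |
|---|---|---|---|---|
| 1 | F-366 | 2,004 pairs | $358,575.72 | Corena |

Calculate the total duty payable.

$17,088.51

Line 1 (F-366, Corena, 2,004 pairs, $358,575.72):
Base rate for F-366 is 4% + $1.37/pair.
Duty = $358,575.72 × 4% + 2,004 × $1.37 = $17,088.51.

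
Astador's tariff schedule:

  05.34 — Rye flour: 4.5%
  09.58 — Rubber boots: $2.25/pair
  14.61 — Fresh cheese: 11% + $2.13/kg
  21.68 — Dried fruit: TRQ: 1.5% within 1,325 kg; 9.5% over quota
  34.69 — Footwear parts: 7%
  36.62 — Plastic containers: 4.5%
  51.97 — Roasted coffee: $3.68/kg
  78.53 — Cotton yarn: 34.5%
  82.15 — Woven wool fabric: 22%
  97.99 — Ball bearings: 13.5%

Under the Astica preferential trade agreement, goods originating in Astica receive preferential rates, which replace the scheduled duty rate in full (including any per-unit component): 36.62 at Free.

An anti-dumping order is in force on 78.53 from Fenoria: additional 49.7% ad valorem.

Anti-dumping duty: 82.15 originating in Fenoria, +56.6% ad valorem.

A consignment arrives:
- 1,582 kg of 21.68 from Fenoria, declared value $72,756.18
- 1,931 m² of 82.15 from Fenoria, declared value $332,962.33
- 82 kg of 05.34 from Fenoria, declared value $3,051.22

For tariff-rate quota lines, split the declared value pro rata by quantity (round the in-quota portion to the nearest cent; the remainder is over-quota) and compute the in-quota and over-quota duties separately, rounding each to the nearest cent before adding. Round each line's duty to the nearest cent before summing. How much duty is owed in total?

Line 1 (21.68, Fenoria, 1,582 kg, $72,756.18):
Code 21.68 is under a tariff-rate quota (threshold 1,325 kg). In-quota: 1,325 kg at 1.5%; over-quota: 257 kg at 9.5%.
Pro-rata value split: in-quota = $72,756.18 × 1,325/1,582 = $60,936.75; over-quota = $72,756.18 − $60,936.75 = $11,819.43.
In-quota duty = $60,936.75 × 1.5% = $914.05. Over-quota duty = $11,819.43 × 9.5% = $1,122.85.
Line duty = $914.05 + $1,122.85 = $2,036.90.
Line 2 (82.15, Fenoria, 1,931 m², $332,962.33):
Base rate for 82.15 is 22%.
Additional duty on 82.15 from Fenoria: +56.6%. Applied ad valorem rate: 22% + 56.6% = 78.6%.
Duty = $332,962.33 × 78.6% = $261,708.39.
Line 3 (05.34, Fenoria, 82 kg, $3,051.22):
Base rate for 05.34 is 4.5%.
Duty = $3,051.22 × 4.5% = $137.30.
Total = $2,036.90 + $261,708.39 + $137.30 = $263,882.59.

$263,882.59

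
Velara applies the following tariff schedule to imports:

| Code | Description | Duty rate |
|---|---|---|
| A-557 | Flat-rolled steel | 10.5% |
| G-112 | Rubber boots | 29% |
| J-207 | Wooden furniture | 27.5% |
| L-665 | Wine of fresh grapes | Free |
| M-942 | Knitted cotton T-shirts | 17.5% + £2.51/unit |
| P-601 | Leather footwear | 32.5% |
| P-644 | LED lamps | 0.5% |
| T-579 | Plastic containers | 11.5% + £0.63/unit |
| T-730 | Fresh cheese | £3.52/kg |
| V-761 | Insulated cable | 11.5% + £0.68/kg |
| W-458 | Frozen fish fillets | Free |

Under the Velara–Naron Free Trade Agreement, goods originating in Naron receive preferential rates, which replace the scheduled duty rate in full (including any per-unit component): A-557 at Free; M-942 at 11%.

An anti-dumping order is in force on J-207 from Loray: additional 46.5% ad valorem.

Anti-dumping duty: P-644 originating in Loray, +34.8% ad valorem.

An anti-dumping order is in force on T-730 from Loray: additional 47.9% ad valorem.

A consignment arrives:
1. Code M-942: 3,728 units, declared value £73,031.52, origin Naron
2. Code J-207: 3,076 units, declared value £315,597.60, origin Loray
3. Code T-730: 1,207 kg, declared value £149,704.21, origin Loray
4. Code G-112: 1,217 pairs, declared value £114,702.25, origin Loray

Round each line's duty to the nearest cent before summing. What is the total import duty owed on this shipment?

Line 1 (M-942, Naron, 3,728 units, £73,031.52):
Base rate for M-942 is 17.5% + £2.51/unit.
Origin Naron qualifies under the Velara–Naron agreement and M-942 is covered: preferential rate 11% applies instead.
Duty = £73,031.52 × 11% = £8,033.47.
Line 2 (J-207, Loray, 3,076 units, £315,597.60):
Base rate for J-207 is 27.5%.
Additional duty on J-207 from Loray: +46.5%. Applied ad valorem rate: 27.5% + 46.5% = 74%.
Duty = £315,597.60 × 74% = £233,542.22.
Line 3 (T-730, Loray, 1,207 kg, £149,704.21):
Base rate for T-730 is £3.52/kg.
Additional duty on T-730 from Loray: +47.9% ad valorem. Applied ad valorem rate = 47.9%.
Duty = £149,704.21 × 47.9% + 1,207 × £3.52 = £75,956.96.
Line 4 (G-112, Loray, 1,217 pairs, £114,702.25):
Base rate for G-112 is 29%.
Duty = £114,702.25 × 29% = £33,263.65.
Total = £8,033.47 + £233,542.22 + £75,956.96 + £33,263.65 = £350,796.30.

£350,796.30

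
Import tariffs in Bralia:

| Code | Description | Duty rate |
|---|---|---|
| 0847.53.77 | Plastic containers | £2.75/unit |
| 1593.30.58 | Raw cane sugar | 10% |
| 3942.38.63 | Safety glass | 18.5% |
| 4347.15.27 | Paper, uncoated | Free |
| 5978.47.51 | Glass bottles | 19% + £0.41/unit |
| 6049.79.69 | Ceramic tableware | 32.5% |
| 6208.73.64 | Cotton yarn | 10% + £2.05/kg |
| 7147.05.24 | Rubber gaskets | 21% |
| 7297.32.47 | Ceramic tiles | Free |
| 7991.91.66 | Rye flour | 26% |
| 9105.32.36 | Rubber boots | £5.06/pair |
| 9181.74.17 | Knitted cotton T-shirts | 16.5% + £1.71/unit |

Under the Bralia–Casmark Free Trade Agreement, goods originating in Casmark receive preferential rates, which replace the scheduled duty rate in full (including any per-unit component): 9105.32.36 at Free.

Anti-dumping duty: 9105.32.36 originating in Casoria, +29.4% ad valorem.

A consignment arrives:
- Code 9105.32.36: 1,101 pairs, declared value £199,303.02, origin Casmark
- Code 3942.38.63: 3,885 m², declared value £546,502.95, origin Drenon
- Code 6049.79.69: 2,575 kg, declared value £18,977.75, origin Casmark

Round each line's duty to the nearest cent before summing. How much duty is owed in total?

£107,270.82

Line 1 (9105.32.36, Casmark, 1,101 pairs, £199,303.02):
Base rate for 9105.32.36 is £5.06/pair.
Origin Casmark qualifies under the Bralia–Casmark agreement and 9105.32.36 is covered: preferential rate Free applies instead.
The additional-duty order on 9105.32.36 targets Casoria, not Casmark; it does not apply.
Duty = £199,303.02 × 0% = £0.00.
Line 2 (3942.38.63, Drenon, 3,885 m², £546,502.95):
Base rate for 3942.38.63 is 18.5%.
Duty = £546,502.95 × 18.5% = £101,103.05.
Line 3 (6049.79.69, Casmark, 2,575 kg, £18,977.75):
Base rate for 6049.79.69 is 32.5%.
Origin Casmark is the FTA partner but 6049.79.69 is not on the preference list; base rate stands.
Duty = £18,977.75 × 32.5% = £6,167.77.
Total = £0.00 + £101,103.05 + £6,167.77 = £107,270.82.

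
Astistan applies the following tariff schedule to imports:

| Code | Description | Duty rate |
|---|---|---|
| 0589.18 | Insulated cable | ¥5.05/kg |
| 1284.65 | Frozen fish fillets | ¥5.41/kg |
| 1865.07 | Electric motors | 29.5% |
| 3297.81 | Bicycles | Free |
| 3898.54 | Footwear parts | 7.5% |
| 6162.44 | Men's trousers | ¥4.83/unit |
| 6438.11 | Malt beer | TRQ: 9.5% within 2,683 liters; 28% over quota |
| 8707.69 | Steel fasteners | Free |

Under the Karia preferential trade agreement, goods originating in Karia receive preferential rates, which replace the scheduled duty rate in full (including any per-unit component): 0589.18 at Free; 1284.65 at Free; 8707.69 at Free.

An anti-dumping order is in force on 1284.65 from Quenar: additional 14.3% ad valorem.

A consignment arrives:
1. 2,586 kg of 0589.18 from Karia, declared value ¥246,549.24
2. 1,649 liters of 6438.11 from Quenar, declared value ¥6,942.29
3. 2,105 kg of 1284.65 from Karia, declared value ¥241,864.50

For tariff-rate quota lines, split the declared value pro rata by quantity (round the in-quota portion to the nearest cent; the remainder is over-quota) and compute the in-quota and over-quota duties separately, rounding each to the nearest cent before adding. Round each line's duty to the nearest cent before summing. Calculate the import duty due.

¥659.52

Line 1 (0589.18, Karia, 2,586 kg, ¥246,549.24):
Base rate for 0589.18 is ¥5.05/kg.
Origin Karia qualifies under the Astistan–Karia agreement and 0589.18 is covered: preferential rate Free applies instead.
Duty = ¥246,549.24 × 0% = ¥0.00.
Line 2 (6438.11, Quenar, 1,649 liters, ¥6,942.29):
Code 6438.11 is under a tariff-rate quota (threshold 2,683 liters). Quantity 1,649 liters is within the quota, so the in-quota rate 9.5% applies to the full value.
Duty = ¥6,942.29 × 9.5% = ¥659.52.
Line 3 (1284.65, Karia, 2,105 kg, ¥241,864.50):
Base rate for 1284.65 is ¥5.41/kg.
Origin Karia qualifies under the Astistan–Karia agreement and 1284.65 is covered: preferential rate Free applies instead.
The additional-duty order on 1284.65 targets Quenar, not Karia; it does not apply.
Duty = ¥241,864.50 × 0% = ¥0.00.
Total = ¥0.00 + ¥659.52 + ¥0.00 = ¥659.52.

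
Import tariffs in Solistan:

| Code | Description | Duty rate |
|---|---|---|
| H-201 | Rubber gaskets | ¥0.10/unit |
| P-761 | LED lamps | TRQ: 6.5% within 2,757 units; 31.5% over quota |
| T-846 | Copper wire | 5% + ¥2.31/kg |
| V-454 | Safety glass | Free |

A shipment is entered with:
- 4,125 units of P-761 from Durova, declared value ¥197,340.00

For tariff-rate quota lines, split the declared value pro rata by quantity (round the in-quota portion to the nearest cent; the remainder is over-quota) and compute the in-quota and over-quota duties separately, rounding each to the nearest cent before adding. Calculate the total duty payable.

Line 1 (P-761, Durova, 4,125 units, ¥197,340.00):
Code P-761 is under a tariff-rate quota (threshold 2,757 units). In-quota: 2,757 units at 6.5%; over-quota: 1,368 units at 31.5%.
Pro-rata value split: in-quota = ¥197,340.00 × 2,757/4,125 = ¥131,894.88; over-quota = ¥197,340.00 − ¥131,894.88 = ¥65,445.12.
In-quota duty = ¥131,894.88 × 6.5% = ¥8,573.17. Over-quota duty = ¥65,445.12 × 31.5% = ¥20,615.21.
Line duty = ¥8,573.17 + ¥20,615.21 = ¥29,188.38.

¥29,188.38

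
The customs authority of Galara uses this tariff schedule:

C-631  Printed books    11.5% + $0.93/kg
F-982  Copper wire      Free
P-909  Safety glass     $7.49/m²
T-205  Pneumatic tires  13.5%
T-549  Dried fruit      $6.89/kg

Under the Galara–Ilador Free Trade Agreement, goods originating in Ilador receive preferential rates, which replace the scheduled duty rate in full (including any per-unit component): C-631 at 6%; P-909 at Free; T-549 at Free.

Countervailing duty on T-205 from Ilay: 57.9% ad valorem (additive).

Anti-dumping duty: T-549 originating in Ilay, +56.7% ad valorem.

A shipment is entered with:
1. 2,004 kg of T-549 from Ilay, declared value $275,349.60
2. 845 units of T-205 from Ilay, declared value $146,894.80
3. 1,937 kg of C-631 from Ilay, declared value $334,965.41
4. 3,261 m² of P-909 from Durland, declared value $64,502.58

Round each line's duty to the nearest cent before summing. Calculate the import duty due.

Line 1 (T-549, Ilay, 2,004 kg, $275,349.60):
Base rate for T-549 is $6.89/kg.
T-549 has an FTA preferential rate, but origin Ilay is not Ilador; base rate stands.
Additional duty on T-549 from Ilay: +56.7% ad valorem. Applied ad valorem rate = 56.7%.
Duty = $275,349.60 × 56.7% + 2,004 × $6.89 = $169,930.78.
Line 2 (T-205, Ilay, 845 units, $146,894.80):
Base rate for T-205 is 13.5%.
Additional duty on T-205 from Ilay: +57.9%. Applied ad valorem rate: 13.5% + 57.9% = 71.4%.
Duty = $146,894.80 × 71.4% = $104,882.89.
Line 3 (C-631, Ilay, 1,937 kg, $334,965.41):
Base rate for C-631 is 11.5% + $0.93/kg.
C-631 has an FTA preferential rate, but origin Ilay is not Ilador; base rate stands.
Duty = $334,965.41 × 11.5% + 1,937 × $0.93 = $40,322.43.
Line 4 (P-909, Durland, 3,261 m², $64,502.58):
Base rate for P-909 is $7.49/m².
P-909 has an FTA preferential rate, but origin Durland is not Ilador; base rate stands.
Duty = 3,261 × $7.49 = $24,424.89.
Total = $169,930.78 + $104,882.89 + $40,322.43 + $24,424.89 = $339,560.99.

$339,560.99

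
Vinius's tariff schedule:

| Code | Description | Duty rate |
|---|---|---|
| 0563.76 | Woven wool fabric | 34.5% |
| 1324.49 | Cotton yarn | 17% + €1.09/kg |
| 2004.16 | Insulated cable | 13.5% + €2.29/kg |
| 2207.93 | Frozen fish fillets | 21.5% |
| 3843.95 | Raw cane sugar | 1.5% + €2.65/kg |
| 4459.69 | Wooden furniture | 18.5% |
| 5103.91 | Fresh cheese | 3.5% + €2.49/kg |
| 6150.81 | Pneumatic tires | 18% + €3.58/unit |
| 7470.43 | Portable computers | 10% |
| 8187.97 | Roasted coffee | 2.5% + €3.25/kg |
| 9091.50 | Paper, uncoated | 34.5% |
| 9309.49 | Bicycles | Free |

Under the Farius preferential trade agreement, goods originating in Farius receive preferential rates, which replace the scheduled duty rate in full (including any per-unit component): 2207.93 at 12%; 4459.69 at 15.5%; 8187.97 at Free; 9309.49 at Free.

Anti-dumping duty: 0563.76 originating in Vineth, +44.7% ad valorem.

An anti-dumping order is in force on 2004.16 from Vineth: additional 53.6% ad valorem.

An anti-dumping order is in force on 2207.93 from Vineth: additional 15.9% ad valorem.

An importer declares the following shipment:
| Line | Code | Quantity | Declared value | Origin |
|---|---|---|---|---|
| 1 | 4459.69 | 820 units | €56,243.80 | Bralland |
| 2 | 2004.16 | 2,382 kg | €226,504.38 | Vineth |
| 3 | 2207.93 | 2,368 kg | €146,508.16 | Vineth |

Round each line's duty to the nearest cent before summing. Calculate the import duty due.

€222,638.37

Line 1 (4459.69, Bralland, 820 units, €56,243.80):
Base rate for 4459.69 is 18.5%.
4459.69 has an FTA preferential rate, but origin Bralland is not Farius; base rate stands.
Duty = €56,243.80 × 18.5% = €10,405.10.
Line 2 (2004.16, Vineth, 2,382 kg, €226,504.38):
Base rate for 2004.16 is 13.5% + €2.29/kg.
Additional duty on 2004.16 from Vineth: +53.6%. Applied ad valorem rate: 13.5% + 53.6% = 67.1%.
Duty = €226,504.38 × 67.1% + 2,382 × €2.29 = €157,439.22.
Line 3 (2207.93, Vineth, 2,368 kg, €146,508.16):
Base rate for 2207.93 is 21.5%.
2207.93 has an FTA preferential rate, but origin Vineth is not Farius; base rate stands.
Additional duty on 2207.93 from Vineth: +15.9%. Applied ad valorem rate: 21.5% + 15.9% = 37.4%.
Duty = €146,508.16 × 37.4% = €54,794.05.
Total = €10,405.10 + €157,439.22 + €54,794.05 = €222,638.37.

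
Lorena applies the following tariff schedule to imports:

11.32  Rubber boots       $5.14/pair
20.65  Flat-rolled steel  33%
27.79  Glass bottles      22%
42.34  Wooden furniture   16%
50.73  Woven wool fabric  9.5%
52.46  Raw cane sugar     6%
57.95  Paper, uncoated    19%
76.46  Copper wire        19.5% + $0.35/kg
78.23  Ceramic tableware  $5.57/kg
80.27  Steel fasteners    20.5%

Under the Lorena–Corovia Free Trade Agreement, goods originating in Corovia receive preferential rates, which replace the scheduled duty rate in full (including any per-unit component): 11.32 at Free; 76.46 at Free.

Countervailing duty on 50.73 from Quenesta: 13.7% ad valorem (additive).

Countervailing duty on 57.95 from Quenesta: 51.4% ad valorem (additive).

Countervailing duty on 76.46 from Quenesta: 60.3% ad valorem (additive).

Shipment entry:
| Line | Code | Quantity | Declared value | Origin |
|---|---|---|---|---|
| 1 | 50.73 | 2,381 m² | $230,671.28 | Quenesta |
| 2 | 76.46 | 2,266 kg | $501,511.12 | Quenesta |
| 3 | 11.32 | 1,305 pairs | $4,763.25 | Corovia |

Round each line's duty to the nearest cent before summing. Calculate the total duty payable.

$454,514.71

Line 1 (50.73, Quenesta, 2,381 m², $230,671.28):
Base rate for 50.73 is 9.5%.
Additional duty on 50.73 from Quenesta: +13.7%. Applied ad valorem rate: 9.5% + 13.7% = 23.2%.
Duty = $230,671.28 × 23.2% = $53,515.74.
Line 2 (76.46, Quenesta, 2,266 kg, $501,511.12):
Base rate for 76.46 is 19.5% + $0.35/kg.
76.46 has an FTA preferential rate, but origin Quenesta is not Corovia; base rate stands.
Additional duty on 76.46 from Quenesta: +60.3%. Applied ad valorem rate: 19.5% + 60.3% = 79.8%.
Duty = $501,511.12 × 79.8% + 2,266 × $0.35 = $400,998.97.
Line 3 (11.32, Corovia, 1,305 pairs, $4,763.25):
Base rate for 11.32 is $5.14/pair.
Origin Corovia qualifies under the Lorena–Corovia agreement and 11.32 is covered: preferential rate Free applies instead.
Duty = $4,763.25 × 0% = $0.00.
Total = $53,515.74 + $400,998.97 + $0.00 = $454,514.71.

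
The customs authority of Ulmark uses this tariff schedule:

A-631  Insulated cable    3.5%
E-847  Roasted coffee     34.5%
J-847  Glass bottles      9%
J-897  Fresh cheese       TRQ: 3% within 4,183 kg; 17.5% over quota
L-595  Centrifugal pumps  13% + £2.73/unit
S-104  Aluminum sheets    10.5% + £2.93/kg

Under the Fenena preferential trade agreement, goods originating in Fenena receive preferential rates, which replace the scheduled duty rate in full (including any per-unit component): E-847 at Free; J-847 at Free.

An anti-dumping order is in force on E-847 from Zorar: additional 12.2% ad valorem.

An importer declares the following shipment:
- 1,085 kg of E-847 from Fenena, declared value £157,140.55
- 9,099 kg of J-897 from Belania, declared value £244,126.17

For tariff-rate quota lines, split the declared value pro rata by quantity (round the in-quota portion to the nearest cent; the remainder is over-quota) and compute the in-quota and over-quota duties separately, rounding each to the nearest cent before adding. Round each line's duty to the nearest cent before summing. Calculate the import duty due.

Line 1 (E-847, Fenena, 1,085 kg, £157,140.55):
Base rate for E-847 is 34.5%.
Origin Fenena qualifies under the Ulmark–Fenena agreement and E-847 is covered: preferential rate Free applies instead.
The additional-duty order on E-847 targets Zorar, not Fenena; it does not apply.
Duty = £157,140.55 × 0% = £0.00.
Line 2 (J-897, Belania, 9,099 kg, £244,126.17):
Code J-897 is under a tariff-rate quota (threshold 4,183 kg). In-quota: 4,183 kg at 3%; over-quota: 4,916 kg at 17.5%.
Pro-rata value split: in-quota = £244,126.17 × 4,183/9,099 = £112,229.89; over-quota = £244,126.17 − £112,229.89 = £131,896.28.
In-quota duty = £112,229.89 × 3% = £3,366.90. Over-quota duty = £131,896.28 × 17.5% = £23,081.85.
Line duty = £3,366.90 + £23,081.85 = £26,448.75.
Total = £0.00 + £26,448.75 = £26,448.75.

£26,448.75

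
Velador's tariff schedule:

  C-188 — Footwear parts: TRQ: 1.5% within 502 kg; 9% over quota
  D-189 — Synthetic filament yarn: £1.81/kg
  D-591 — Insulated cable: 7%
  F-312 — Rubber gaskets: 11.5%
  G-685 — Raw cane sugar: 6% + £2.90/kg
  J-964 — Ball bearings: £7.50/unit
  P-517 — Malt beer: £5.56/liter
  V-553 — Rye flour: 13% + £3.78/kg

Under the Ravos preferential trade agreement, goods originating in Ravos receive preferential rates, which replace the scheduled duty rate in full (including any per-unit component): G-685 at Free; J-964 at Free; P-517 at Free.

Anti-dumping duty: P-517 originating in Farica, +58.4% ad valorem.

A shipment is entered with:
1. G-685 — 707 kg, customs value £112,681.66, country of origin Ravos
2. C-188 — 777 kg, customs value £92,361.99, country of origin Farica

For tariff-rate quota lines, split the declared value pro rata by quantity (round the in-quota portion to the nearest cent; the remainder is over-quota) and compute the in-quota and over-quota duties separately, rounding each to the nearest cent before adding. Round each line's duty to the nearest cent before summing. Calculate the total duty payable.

Line 1 (G-685, Ravos, 707 kg, £112,681.66):
Base rate for G-685 is 6% + £2.90/kg.
Origin Ravos qualifies under the Velador–Ravos agreement and G-685 is covered: preferential rate Free applies instead.
Duty = £112,681.66 × 0% = £0.00.
Line 2 (C-188, Farica, 777 kg, £92,361.99):
Code C-188 is under a tariff-rate quota (threshold 502 kg). In-quota: 502 kg at 1.5%; over-quota: 275 kg at 9%.
Pro-rata value split: in-quota = £92,361.99 × 502/777 = £59,672.74; over-quota = £92,361.99 − £59,672.74 = £32,689.25.
In-quota duty = £59,672.74 × 1.5% = £895.09. Over-quota duty = £32,689.25 × 9% = £2,942.03.
Line duty = £895.09 + £2,942.03 = £3,837.12.
Total = £0.00 + £3,837.12 = £3,837.12.

£3,837.12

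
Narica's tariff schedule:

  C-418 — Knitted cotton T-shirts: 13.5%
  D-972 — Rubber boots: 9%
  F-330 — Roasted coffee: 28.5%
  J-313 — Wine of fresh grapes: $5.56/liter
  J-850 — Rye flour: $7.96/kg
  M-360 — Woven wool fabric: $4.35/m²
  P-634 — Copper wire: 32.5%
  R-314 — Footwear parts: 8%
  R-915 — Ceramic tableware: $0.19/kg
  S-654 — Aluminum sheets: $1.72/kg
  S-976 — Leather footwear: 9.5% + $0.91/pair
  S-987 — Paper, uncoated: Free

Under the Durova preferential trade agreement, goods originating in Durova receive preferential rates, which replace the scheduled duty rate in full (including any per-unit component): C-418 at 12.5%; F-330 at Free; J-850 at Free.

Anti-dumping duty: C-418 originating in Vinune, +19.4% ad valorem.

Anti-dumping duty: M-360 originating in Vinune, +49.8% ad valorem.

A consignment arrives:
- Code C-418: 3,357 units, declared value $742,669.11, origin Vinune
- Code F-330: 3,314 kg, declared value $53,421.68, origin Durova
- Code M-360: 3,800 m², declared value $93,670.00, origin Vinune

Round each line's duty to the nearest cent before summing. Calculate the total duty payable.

Line 1 (C-418, Vinune, 3,357 units, $742,669.11):
Base rate for C-418 is 13.5%.
C-418 has an FTA preferential rate, but origin Vinune is not Durova; base rate stands.
Additional duty on C-418 from Vinune: +19.4%. Applied ad valorem rate: 13.5% + 19.4% = 32.9%.
Duty = $742,669.11 × 32.9% = $244,338.14.
Line 2 (F-330, Durova, 3,314 kg, $53,421.68):
Base rate for F-330 is 28.5%.
Origin Durova qualifies under the Narica–Durova agreement and F-330 is covered: preferential rate Free applies instead.
Duty = $53,421.68 × 0% = $0.00.
Line 3 (M-360, Vinune, 3,800 m², $93,670.00):
Base rate for M-360 is $4.35/m².
Additional duty on M-360 from Vinune: +49.8% ad valorem. Applied ad valorem rate = 49.8%.
Duty = $93,670.00 × 49.8% + 3,800 × $4.35 = $63,177.66.
Total = $244,338.14 + $0.00 + $63,177.66 = $307,515.80.

$307,515.80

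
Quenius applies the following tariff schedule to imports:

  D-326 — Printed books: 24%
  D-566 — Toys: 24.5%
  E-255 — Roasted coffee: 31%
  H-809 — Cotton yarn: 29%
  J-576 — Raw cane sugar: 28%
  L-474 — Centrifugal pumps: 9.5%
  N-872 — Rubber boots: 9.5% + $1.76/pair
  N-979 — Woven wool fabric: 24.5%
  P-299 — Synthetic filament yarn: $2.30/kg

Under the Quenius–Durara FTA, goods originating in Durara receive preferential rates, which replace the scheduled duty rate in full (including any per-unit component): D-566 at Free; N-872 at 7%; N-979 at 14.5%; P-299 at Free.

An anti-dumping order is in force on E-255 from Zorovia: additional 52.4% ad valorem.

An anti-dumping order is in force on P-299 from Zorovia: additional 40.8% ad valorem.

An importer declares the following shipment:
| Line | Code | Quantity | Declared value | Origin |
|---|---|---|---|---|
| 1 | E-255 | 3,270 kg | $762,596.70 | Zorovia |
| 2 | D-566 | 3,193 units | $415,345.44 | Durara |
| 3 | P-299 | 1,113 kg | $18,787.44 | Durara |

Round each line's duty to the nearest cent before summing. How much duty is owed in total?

Line 1 (E-255, Zorovia, 3,270 kg, $762,596.70):
Base rate for E-255 is 31%.
Additional duty on E-255 from Zorovia: +52.4%. Applied ad valorem rate: 31% + 52.4% = 83.4%.
Duty = $762,596.70 × 83.4% = $636,005.65.
Line 2 (D-566, Durara, 3,193 units, $415,345.44):
Base rate for D-566 is 24.5%.
Origin Durara qualifies under the Quenius–Durara agreement and D-566 is covered: preferential rate Free applies instead.
Duty = $415,345.44 × 0% = $0.00.
Line 3 (P-299, Durara, 1,113 kg, $18,787.44):
Base rate for P-299 is $2.30/kg.
Origin Durara qualifies under the Quenius–Durara agreement and P-299 is covered: preferential rate Free applies instead.
The additional-duty order on P-299 targets Zorovia, not Durara; it does not apply.
Duty = $18,787.44 × 0% = $0.00.
Total = $636,005.65 + $0.00 + $0.00 = $636,005.65.

$636,005.65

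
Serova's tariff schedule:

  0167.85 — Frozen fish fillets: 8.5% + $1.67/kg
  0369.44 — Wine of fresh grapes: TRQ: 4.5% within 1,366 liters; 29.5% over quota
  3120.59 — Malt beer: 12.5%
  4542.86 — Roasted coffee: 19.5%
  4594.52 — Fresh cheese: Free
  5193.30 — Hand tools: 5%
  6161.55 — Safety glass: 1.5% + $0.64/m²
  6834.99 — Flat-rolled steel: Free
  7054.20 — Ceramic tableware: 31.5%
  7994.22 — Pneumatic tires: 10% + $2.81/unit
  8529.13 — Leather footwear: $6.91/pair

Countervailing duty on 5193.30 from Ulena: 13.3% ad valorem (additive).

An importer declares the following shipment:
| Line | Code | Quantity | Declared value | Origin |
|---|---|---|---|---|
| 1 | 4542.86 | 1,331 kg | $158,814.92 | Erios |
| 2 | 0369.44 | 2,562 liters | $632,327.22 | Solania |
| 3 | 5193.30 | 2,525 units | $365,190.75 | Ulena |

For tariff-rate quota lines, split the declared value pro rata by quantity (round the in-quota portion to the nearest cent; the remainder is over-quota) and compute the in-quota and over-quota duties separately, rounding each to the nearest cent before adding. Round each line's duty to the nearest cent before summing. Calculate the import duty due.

$200,049.73

Line 1 (4542.86, Erios, 1,331 kg, $158,814.92):
Base rate for 4542.86 is 19.5%.
Duty = $158,814.92 × 19.5% = $30,968.91.
Line 2 (0369.44, Solania, 2,562 liters, $632,327.22):
Code 0369.44 is under a tariff-rate quota (threshold 1,366 liters). In-quota: 1,366 liters at 4.5%; over-quota: 1,196 liters at 29.5%.
Pro-rata value split: in-quota = $632,327.22 × 1,366/2,562 = $337,142.46; over-quota = $632,327.22 − $337,142.46 = $295,184.76.
In-quota duty = $337,142.46 × 4.5% = $15,171.41. Over-quota duty = $295,184.76 × 29.5% = $87,079.50.
Line duty = $15,171.41 + $87,079.50 = $102,250.91.
Line 3 (5193.30, Ulena, 2,525 units, $365,190.75):
Base rate for 5193.30 is 5%.
Additional duty on 5193.30 from Ulena: +13.3%. Applied ad valorem rate: 5% + 13.3% = 18.3%.
Duty = $365,190.75 × 18.3% = $66,829.91.
Total = $30,968.91 + $102,250.91 + $66,829.91 = $200,049.73.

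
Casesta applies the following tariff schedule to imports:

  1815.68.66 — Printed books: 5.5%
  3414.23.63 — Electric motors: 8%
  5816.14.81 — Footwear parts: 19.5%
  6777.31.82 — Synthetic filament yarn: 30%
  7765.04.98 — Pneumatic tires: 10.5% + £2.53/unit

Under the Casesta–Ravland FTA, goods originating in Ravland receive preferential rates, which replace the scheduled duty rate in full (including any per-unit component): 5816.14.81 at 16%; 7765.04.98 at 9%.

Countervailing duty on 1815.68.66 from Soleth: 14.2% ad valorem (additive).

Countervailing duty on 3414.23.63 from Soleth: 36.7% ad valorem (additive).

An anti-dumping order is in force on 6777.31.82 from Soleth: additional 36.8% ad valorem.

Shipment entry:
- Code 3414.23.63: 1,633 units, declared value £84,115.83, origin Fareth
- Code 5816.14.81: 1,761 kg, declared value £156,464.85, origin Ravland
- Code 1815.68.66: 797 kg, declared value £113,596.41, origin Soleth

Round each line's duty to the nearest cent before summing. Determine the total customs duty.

Line 1 (3414.23.63, Fareth, 1,633 units, £84,115.83):
Base rate for 3414.23.63 is 8%.
The additional-duty order on 3414.23.63 targets Soleth, not Fareth; it does not apply.
Duty = £84,115.83 × 8% = £6,729.27.
Line 2 (5816.14.81, Ravland, 1,761 kg, £156,464.85):
Base rate for 5816.14.81 is 19.5%.
Origin Ravland qualifies under the Casesta–Ravland agreement and 5816.14.81 is covered: preferential rate 16% applies instead.
Duty = £156,464.85 × 16% = £25,034.38.
Line 3 (1815.68.66, Soleth, 797 kg, £113,596.41):
Base rate for 1815.68.66 is 5.5%.
Additional duty on 1815.68.66 from Soleth: +14.2%. Applied ad valorem rate: 5.5% + 14.2% = 19.7%.
Duty = £113,596.41 × 19.7% = £22,378.49.
Total = £6,729.27 + £25,034.38 + £22,378.49 = £54,142.14.

£54,142.14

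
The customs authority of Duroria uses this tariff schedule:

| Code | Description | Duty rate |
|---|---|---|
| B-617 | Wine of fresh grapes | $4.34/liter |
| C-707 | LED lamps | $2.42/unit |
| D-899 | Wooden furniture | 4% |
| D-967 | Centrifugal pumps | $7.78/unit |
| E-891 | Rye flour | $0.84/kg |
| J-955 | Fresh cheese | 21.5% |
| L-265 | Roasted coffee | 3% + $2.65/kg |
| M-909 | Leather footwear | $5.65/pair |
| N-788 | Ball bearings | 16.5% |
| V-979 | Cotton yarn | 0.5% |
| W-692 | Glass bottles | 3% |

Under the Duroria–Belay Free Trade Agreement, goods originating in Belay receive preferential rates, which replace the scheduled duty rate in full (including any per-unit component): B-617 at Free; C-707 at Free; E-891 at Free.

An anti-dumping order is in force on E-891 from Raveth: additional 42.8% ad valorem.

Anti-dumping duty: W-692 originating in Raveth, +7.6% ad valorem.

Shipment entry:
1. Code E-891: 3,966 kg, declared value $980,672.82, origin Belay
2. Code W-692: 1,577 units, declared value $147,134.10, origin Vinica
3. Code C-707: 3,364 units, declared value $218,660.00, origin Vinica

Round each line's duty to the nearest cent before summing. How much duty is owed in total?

$12,554.90

Line 1 (E-891, Belay, 3,966 kg, $980,672.82):
Base rate for E-891 is $0.84/kg.
Origin Belay qualifies under the Duroria–Belay agreement and E-891 is covered: preferential rate Free applies instead.
The additional-duty order on E-891 targets Raveth, not Belay; it does not apply.
Duty = $980,672.82 × 0% = $0.00.
Line 2 (W-692, Vinica, 1,577 units, $147,134.10):
Base rate for W-692 is 3%.
The additional-duty order on W-692 targets Raveth, not Vinica; it does not apply.
Duty = $147,134.10 × 3% = $4,414.02.
Line 3 (C-707, Vinica, 3,364 units, $218,660.00):
Base rate for C-707 is $2.42/unit.
C-707 has an FTA preferential rate, but origin Vinica is not Belay; base rate stands.
Duty = 3,364 × $2.42 = $8,140.88.
Total = $0.00 + $4,414.02 + $8,140.88 = $12,554.90.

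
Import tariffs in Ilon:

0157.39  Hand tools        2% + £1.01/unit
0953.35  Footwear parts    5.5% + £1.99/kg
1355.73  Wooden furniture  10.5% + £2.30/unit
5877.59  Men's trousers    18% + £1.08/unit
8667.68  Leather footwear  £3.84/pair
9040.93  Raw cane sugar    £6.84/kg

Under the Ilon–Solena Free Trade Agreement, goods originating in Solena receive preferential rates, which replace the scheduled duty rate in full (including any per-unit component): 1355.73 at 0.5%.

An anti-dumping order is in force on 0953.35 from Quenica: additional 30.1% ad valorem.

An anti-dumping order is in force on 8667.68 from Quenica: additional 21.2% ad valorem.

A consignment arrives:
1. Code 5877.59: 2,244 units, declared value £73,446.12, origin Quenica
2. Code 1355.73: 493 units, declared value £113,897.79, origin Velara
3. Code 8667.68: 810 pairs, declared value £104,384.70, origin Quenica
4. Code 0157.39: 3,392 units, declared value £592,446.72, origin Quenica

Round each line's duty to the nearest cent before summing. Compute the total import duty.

£69,251.80

Line 1 (5877.59, Quenica, 2,244 units, £73,446.12):
Base rate for 5877.59 is 18% + £1.08/unit.
Duty = £73,446.12 × 18% + 2,244 × £1.08 = £15,643.82.
Line 2 (1355.73, Velara, 493 units, £113,897.79):
Base rate for 1355.73 is 10.5% + £2.30/unit.
1355.73 has an FTA preferential rate, but origin Velara is not Solena; base rate stands.
Duty = £113,897.79 × 10.5% + 493 × £2.30 = £13,093.17.
Line 3 (8667.68, Quenica, 810 pairs, £104,384.70):
Base rate for 8667.68 is £3.84/pair.
Additional duty on 8667.68 from Quenica: +21.2% ad valorem. Applied ad valorem rate = 21.2%.
Duty = £104,384.70 × 21.2% + 810 × £3.84 = £25,239.96.
Line 4 (0157.39, Quenica, 3,392 units, £592,446.72):
Base rate for 0157.39 is 2% + £1.01/unit.
Duty = £592,446.72 × 2% + 3,392 × £1.01 = £15,274.85.
Total = £15,643.82 + £13,093.17 + £25,239.96 + £15,274.85 = £69,251.80.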